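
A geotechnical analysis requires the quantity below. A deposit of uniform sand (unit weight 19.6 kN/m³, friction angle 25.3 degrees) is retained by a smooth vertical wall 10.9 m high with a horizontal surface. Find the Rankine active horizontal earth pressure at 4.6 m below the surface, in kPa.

36.2 kPa

K_a = (1 − sin φ)/(1 + sin φ) = 0.4012.
σ_h = K_a γ z = 0.4012 × 19.6 × 4.6 = 36.17 kPa.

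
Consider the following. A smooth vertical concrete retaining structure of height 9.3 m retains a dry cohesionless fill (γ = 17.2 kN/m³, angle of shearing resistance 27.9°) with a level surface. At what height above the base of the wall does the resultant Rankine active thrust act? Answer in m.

3.10 m

K_a = 0.3625.
The pressure distribution is triangular, so the resultant acts at H/3 above the base = 9.3/3 = 3.100 m.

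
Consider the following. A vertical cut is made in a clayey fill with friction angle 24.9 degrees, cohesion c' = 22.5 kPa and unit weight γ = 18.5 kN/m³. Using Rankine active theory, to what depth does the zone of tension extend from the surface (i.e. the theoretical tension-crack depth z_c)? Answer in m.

K_a = tan²(45° − 24.9°/2) = 0.4074; √K_a = 0.6383.
The active pressure is zero where K_a γ z = 2c√K_a, so z_c = 2c/(γ√K_a) = 2×22.5/(18.5×0.6383) = 3.811 m.

3.81 m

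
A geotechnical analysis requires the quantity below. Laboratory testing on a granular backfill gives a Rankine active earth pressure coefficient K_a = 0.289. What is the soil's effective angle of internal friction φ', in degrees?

K_a = tan²(45° − φ/2) ⇒ 45° − φ/2 = arctan(√0.289) = 28.26°.
φ = 2(45° − 28.26°) = 33.48°.

33.5°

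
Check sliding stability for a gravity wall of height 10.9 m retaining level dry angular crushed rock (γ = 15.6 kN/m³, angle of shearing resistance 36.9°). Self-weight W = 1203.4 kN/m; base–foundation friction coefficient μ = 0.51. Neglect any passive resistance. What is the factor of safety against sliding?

K_a = tan²(45° − 36.9°/2) = 0.2497.
P_a = ½K_aγH² = 0.5×0.2497×15.6×10.9² = 231.4 kN/m, acting at H/3 = 3.633 m above the base.
FS_sliding = μW / P_a = 0.51×1203.4 / 231.4 = 2.653.

2.65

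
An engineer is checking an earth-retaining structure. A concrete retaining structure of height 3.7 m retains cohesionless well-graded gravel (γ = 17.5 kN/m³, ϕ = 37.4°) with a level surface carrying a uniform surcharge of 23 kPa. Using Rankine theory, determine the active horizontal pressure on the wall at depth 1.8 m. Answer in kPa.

13.3 kPa

K_a = (1 − sin φ)/(1 + sin φ) = 0.2443.
σ_v = γz + q = 17.5 × 1.8 + 23 = 54.50 kPa.
σ_h = K_a σ_v = 0.2443 × 54.50 = 13.31 kPa.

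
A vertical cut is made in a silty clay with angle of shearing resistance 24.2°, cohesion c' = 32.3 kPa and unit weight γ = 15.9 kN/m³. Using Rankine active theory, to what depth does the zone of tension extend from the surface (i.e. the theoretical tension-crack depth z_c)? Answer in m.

K_a = tan²(45° − 24.2°/2) = 0.4185; √K_a = 0.6469.
The active pressure is zero where K_a γ z = 2c√K_a, so z_c = 2c/(γ√K_a) = 2×32.3/(15.9×0.6469) = 6.280 m.

6.28 m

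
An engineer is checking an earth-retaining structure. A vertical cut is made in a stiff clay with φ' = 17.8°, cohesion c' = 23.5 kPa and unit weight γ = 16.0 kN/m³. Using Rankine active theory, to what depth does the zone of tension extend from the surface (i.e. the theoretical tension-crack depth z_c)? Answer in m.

K_a = tan²(45° − 17.8°/2) = 0.5318; √K_a = 0.7292.
The active pressure is zero where K_a γ z = 2c√K_a, so z_c = 2c/(γ√K_a) = 2×23.5/(16.0×0.7292) = 4.028 m.

4.03 m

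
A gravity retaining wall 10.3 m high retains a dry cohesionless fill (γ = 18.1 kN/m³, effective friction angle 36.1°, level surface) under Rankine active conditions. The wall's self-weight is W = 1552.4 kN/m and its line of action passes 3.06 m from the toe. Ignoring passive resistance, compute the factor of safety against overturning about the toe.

K_a = tan²(45° − 36.1°/2) = 0.2585.
P_a = ½K_aγH² = 0.5×0.2585×18.1×10.3² = 248.2 kN/m, acting at H/3 = 3.433 m above the base.
Overturning moment M_o = P_a × H/3 = 248.2 × 3.433 = 852.1.
Resisting moment M_r = W × 3.06 = 1552.4 × 3.06 = 4750.
FS_overturning = M_r/M_o = 4750/852.1 = 5.575.

5.57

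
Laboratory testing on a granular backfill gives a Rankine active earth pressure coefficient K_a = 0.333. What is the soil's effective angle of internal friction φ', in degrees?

K_a = tan²(45° − φ/2) ⇒ 45° − φ/2 = arctan(√0.333) = 29.99°.
φ = 2(45° − 29.99°) = 30.02°.

30.0°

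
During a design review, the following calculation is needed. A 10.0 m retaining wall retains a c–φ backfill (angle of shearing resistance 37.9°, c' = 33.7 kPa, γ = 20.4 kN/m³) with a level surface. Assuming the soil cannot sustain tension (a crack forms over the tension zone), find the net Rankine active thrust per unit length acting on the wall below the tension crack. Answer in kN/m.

K_a = 0.2389; √K_a = 0.4888.
Tension-crack depth z_c = 2c/(γ√K_a) = 2×33.7/(20.4×0.4888) = 6.759 m.
σ_a at base = K_a γ H − 2c√K_a = 0.2389×20.4×10.0 − 2×33.7×0.4888 = 15.80 kPa.
P_a = ½ × 15.80 × (H − z_c) = 0.5×15.80×3.241 = 25.60 kN/m.

25.6 kN/m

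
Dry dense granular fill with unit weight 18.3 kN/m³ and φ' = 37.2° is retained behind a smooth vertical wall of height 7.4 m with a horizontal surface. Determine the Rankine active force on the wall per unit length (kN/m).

K_a = tan²(45° − φ/2) = 0.2464.
P_a = ½ K_a γ H² = 0.5 × 0.2464 × 18.3 × 7.4² = 123.5 kN/m.

123 kN/m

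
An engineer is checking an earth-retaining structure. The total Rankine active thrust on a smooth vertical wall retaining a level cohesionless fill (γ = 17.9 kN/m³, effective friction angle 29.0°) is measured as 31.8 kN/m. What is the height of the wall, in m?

3.20 m

K_a = 0.3470. P_a = ½ K_a γ H² ⇒ H = √(2P_a/(K_a γ)).
H = √(2×31.8/(0.3470×17.9)) = 3.200 m.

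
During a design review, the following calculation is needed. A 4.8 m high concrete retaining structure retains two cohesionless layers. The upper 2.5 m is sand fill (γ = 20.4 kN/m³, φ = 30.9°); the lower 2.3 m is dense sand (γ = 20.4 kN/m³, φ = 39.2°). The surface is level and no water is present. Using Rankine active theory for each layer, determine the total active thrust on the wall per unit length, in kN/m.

K_a1 = tan²(45°−30.9°/2) = 0.3214; K_a2 = tan²(45°−39.2°/2) = 0.2255.
Layer 1: σ at base = K_a1 γ₁ h₁ = 16.39 kPa; P₁ = ½×16.39×2.5 = 20.49.
Layer 2: σ_v at top = γ₁h₁ = 51.00; σ_h top = K_a2×51.00 = 11.50; σ_h base = K_a2×(51.00+20.4×2.3) = 22.08.
P₂ = ½(11.50+22.08)×2.3 = 38.61. Total P_a = 20.49+38.61 = 59.10 kN/m.

59.1 kN/m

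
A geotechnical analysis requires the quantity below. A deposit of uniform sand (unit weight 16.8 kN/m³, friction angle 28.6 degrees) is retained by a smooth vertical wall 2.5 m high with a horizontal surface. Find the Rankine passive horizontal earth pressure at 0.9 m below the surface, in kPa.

42.9 kPa

K_p = (1 + sin φ)/(1 − sin φ) = 2.837.
σ_h = K_p γ z = 2.837 × 16.8 × 0.9 = 42.89 kPa.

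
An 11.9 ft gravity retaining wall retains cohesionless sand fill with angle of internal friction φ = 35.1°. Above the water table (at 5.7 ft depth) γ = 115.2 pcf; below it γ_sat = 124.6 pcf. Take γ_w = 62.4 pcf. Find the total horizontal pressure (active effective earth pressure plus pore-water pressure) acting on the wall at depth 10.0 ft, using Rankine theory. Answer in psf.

518 psf

K_a = (1 − sin φ)/(1 + sin φ) = 0.2698.
γ' = 124.6 − 62.4 = 62.20 pcf.
Effective vertical stress at 10.0 ft: σ'_v = 115.2×5.7 + 62.20×4.30 = 924.1 psf.
σ'_h = K_a σ'_v = 0.2698 × 924.1 = 249.4 psf; u = γ_w × 4.30 = 268.3 psf.
Total σ_h = 249.4 + 268.3 = 517.7 psf.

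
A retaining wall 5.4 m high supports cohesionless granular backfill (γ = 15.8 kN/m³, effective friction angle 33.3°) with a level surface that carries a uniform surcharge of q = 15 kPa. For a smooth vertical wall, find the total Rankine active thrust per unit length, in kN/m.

K_a = tan²(45° − φ/2) = 0.2911.
Soil triangle: ½ K_a γ H² = 0.5×0.2911×15.8×5.4² = 67.07 kN/m.
Surcharge rectangle: K_a q H = 0.2911×15×5.4 = 23.58 kN/m.
Total = 67.07 + 23.58 = 90.65 kN/m.

90.6 kN/m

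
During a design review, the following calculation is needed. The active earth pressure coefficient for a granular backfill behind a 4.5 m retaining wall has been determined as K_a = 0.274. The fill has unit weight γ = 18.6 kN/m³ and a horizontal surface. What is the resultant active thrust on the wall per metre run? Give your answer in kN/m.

51.6 kN/m

P = ½ K_a γ H² = 0.5 × 0.274 × 18.6 × 4.5² = 51.60 kN/m.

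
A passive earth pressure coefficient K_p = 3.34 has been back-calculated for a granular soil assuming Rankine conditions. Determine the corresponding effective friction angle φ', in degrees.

K_p = (1+sin φ)/(1−sin φ) ⇒ sin φ = (K_p − 1)/(K_p + 1) = 0.5392.
φ = arcsin(0.5392) = 32.63°.

32.6°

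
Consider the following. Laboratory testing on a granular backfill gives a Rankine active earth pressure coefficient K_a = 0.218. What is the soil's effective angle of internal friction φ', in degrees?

39.9°

K_a = tan²(45° − φ/2) ⇒ 45° − φ/2 = arctan(√0.218) = 25.03°.
φ = 2(45° − 25.03°) = 39.94°.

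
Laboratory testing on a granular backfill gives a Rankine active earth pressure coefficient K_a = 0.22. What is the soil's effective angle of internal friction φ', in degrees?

39.7°

K_a = tan²(45° − φ/2) ⇒ 45° − φ/2 = arctan(√0.22) = 25.13°.
φ = 2(45° − 25.13°) = 39.74°.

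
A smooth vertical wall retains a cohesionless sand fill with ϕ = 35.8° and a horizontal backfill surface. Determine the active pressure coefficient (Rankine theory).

K_a = (1 − sin φ)/(1 + sin φ) = (1 − sin 35.8°)/(1 + sin 35.8°) = 0.2619.

0.262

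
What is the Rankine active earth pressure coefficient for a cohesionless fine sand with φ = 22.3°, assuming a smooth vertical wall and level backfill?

0.450

K_a = (1 − sin φ)/(1 + sin φ) = (1 − sin 22.3°)/(1 + sin 22.3°) = 0.4498.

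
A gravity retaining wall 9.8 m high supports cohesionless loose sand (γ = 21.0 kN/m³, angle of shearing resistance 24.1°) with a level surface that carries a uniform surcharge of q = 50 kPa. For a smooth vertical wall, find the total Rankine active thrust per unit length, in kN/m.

K_a = tan²(45° − φ/2) = 0.4201.
Soil triangle: ½ K_a γ H² = 0.5×0.4201×21.0×9.8² = 423.7 kN/m.
Surcharge rectangle: K_a q H = 0.4201×50×9.8 = 205.9 kN/m.
Total = 423.7 + 205.9 = 629.5 kN/m.

630 kN/m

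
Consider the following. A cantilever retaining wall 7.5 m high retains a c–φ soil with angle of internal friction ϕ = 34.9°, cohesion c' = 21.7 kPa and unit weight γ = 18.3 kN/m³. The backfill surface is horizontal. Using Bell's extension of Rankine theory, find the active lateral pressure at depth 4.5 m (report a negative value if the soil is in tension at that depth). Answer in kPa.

K_a = (1 − sin φ)/(1 + sin φ) = 0.2721.
σ_a = K_a γ z − 2c√K_a = 0.2721×18.3×4.5 − 2×21.7×0.5217 = -0.2295 kPa.

-0.229 kPa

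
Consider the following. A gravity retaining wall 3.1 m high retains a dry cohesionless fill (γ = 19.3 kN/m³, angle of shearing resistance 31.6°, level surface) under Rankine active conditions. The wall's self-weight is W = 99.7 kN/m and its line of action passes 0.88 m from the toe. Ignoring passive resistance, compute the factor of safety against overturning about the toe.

2.93

K_a = tan²(45° − 31.6°/2) = 0.3123.
P_a = ½K_aγH² = 0.5×0.3123×19.3×3.1² = 28.97 kN/m, acting at H/3 = 1.033 m above the base.
Overturning moment M_o = P_a × H/3 = 28.97 × 1.033 = 29.93.
Resisting moment M_r = W × 0.88 = 99.7 × 0.88 = 87.74.
FS_overturning = M_r/M_o = 87.74/29.93 = 2.931.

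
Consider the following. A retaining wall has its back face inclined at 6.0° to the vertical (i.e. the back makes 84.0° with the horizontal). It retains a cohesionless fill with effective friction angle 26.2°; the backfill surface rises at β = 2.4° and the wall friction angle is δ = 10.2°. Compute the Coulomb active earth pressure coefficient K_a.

0.412

K_a = sin²(α+φ) / [sin²α · sin(α−δ) · (1 + √{sin(φ+δ)sin(φ−β) / (sin(α−δ)sin(α+β))})²].
With α = 84.0°, φ = 26.2°, δ = 10.2°, β = 2.4°: K_a = 0.4122.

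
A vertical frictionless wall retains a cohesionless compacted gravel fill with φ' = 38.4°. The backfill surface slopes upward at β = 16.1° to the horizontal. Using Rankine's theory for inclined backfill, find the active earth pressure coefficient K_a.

0.257

K_a = cos β · (cos β − √(cos²β − cos²φ)) / (cos β + √(cos²β − cos²φ)).
cos β = 0.9608, cos φ = 0.7837, √(cos²β − cos²φ) = 0.5558.
K_a = 0.9608 × (0.9608 − 0.5558)/(0.9608 + 0.5558) = 0.2566.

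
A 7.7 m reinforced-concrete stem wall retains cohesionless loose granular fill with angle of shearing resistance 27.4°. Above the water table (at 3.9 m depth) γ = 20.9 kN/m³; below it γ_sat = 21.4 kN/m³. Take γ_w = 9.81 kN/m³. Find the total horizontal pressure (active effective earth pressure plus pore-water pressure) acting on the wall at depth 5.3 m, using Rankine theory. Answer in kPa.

49.9 kPa

K_a = (1 − sin φ)/(1 + sin φ) = 0.3697.
γ' = 21.4 − 9.81 = 11.59 kN/m³.
Effective vertical stress at 5.3 m: σ'_v = 20.9×3.9 + 11.59×1.40 = 97.74 kPa.
σ'_h = K_a σ'_v = 0.3697 × 97.74 = 36.13 kPa; u = γ_w × 1.40 = 13.73 kPa.
Total σ_h = 36.13 + 13.73 = 49.86 kPa.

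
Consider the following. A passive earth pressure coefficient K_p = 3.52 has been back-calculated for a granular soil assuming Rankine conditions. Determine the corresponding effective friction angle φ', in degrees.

33.9°

K_p = (1+sin φ)/(1−sin φ) ⇒ sin φ = (K_p − 1)/(K_p + 1) = 0.5575.
φ = arcsin(0.5575) = 33.88°.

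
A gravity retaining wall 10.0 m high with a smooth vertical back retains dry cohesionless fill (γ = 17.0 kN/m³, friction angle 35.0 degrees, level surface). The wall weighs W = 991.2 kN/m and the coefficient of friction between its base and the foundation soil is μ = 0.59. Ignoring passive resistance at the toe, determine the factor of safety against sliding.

K_a = tan²(45° − 35.0°/2) = 0.2710.
P_a = ½K_aγH² = 0.5×0.2710×17.0×10.0² = 230.3 kN/m, acting at H/3 = 3.333 m above the base.
FS_sliding = μW / P_a = 0.59×991.2 / 230.3 = 2.539.

2.54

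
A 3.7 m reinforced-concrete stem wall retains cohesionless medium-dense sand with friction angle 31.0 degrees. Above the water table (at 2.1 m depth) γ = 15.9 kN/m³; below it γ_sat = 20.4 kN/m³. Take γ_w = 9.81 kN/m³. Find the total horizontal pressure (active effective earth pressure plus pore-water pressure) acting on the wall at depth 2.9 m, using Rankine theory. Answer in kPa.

21.2 kPa

K_a = (1 − sin φ)/(1 + sin φ) = 0.3201.
γ' = 20.4 − 9.81 = 10.59 kN/m³.
Effective vertical stress at 2.9 m: σ'_v = 15.9×2.1 + 10.59×0.800 = 41.86 kPa.
σ'_h = K_a σ'_v = 0.3201 × 41.86 = 13.40 kPa; u = γ_w × 0.800 = 7.848 kPa.
Total σ_h = 13.40 + 7.848 = 21.25 kPa.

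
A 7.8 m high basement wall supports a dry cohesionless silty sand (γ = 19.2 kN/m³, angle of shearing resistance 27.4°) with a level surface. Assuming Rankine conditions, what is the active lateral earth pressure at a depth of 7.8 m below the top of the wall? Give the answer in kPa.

55.4 kPa

K_a = (1 − sin φ)/(1 + sin φ) = 0.3697.
σ_h = K_a γ z = 0.3697 × 19.2 × 7.8 = 55.36 kPa.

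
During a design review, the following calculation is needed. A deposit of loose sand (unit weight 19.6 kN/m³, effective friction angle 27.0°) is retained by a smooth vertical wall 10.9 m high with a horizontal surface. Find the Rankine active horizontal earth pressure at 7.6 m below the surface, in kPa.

K_a = (1 − sin φ)/(1 + sin φ) = 0.3755.
σ_h = K_a γ z = 0.3755 × 19.6 × 7.6 = 55.94 kPa.

55.9 kPa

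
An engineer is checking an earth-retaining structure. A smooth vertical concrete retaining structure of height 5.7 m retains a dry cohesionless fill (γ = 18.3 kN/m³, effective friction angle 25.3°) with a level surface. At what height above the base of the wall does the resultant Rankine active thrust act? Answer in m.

K_a = 0.4012.
The pressure distribution is triangular, so the resultant acts at H/3 above the base = 5.7/3 = 1.900 m.

1.90 m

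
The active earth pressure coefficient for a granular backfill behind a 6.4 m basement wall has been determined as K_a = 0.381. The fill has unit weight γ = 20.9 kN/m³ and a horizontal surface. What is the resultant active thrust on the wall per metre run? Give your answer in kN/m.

P = ½ K_a γ H² = 0.5 × 0.381 × 20.9 × 6.4² = 163.1 kN/m.

163 kN/m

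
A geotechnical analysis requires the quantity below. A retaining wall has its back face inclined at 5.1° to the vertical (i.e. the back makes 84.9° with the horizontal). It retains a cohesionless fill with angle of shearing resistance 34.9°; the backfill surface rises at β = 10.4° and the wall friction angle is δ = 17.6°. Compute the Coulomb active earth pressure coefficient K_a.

0.322

K_a = sin²(α+φ) / [sin²α · sin(α−δ) · (1 + √{sin(φ+δ)sin(φ−β) / (sin(α−δ)sin(α+β))})²].
With α = 84.9°, φ = 34.9°, δ = 17.6°, β = 10.4°: K_a = 0.3220.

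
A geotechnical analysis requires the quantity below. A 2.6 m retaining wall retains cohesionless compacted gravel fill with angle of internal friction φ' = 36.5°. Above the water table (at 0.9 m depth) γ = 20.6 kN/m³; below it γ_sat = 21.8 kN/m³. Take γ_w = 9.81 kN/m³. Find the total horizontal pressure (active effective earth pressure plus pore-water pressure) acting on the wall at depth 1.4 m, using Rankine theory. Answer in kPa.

K_a = (1 − sin φ)/(1 + sin φ) = 0.2541.
γ' = 21.8 − 9.81 = 11.99 kN/m³.
Effective vertical stress at 1.4 m: σ'_v = 20.6×0.9 + 11.99×0.500 = 24.54 kPa.
σ'_h = K_a σ'_v = 0.2541 × 24.54 = 6.233 kPa; u = γ_w × 0.500 = 4.905 kPa.
Total σ_h = 6.233 + 4.905 = 11.14 kPa.

11.1 kPa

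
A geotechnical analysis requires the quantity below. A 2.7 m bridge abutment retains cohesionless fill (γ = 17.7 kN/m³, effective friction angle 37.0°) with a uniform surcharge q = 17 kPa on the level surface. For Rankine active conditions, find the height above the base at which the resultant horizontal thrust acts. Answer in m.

1.09 m

K_a = 0.2486.
Triangular part P₁ = ½K_aγH² = 16.04 at H/3 = 0.9000 m; rectangular part P₂ = K_a q H = 11.41 at H/2 = 1.350 m.
ȳ = (P₁·0.9000 + P₂·1.350)/(P₁+P₂) = 1.087 m.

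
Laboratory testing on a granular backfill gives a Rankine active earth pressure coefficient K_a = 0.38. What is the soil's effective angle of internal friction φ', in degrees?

K_a = tan²(45° − φ/2) ⇒ 45° − φ/2 = arctan(√0.38) = 31.65°.
φ = 2(45° − 31.65°) = 26.70°.

26.7°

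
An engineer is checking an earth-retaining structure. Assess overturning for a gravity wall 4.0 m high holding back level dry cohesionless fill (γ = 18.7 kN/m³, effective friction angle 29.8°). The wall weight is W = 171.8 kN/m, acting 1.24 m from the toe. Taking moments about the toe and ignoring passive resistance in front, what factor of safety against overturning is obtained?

K_a = tan²(45° − 29.8°/2) = 0.3360.
P_a = ½K_aγH² = 0.5×0.3360×18.7×4.0² = 50.27 kN/m, acting at H/3 = 1.333 m above the base.
Overturning moment M_o = P_a × H/3 = 50.27 × 1.333 = 67.03.
Resisting moment M_r = W × 1.24 = 171.8 × 1.24 = 213.0.
FS_overturning = M_r/M_o = 213.0/67.03 = 3.178.

3.18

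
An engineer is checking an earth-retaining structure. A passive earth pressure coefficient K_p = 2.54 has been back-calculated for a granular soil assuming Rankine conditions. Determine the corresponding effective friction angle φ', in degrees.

25.8°

K_p = (1+sin φ)/(1−sin φ) ⇒ sin φ = (K_p − 1)/(K_p + 1) = 0.4350.
φ = arcsin(0.4350) = 25.79°.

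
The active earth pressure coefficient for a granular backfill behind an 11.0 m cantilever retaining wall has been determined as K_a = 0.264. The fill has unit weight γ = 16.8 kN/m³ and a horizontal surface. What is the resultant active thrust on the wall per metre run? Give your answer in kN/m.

P = ½ K_a γ H² = 0.5 × 0.264 × 16.8 × 11.0² = 268.3 kN/m.

268 kN/m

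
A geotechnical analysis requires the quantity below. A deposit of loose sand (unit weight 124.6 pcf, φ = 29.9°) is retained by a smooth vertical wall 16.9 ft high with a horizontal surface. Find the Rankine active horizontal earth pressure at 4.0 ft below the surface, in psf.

K_a = (1 − sin φ)/(1 + sin φ) = 0.3347.
σ_h = K_a γ z = 0.3347 × 124.6 × 4.0 = 166.8 psf.

167 psf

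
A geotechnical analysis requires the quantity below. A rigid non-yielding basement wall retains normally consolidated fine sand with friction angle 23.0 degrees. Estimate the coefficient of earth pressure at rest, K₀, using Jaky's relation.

0.609

K₀ = 1 − sin φ' = 1 − sin 23.0° = 0.6093.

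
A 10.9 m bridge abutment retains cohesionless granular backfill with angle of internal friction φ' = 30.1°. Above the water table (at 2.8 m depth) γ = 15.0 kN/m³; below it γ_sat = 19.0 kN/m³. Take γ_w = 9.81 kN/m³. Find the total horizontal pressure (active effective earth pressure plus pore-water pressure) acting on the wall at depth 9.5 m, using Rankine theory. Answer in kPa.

K_a = (1 − sin φ)/(1 + sin φ) = 0.3320.
γ' = 19.0 − 9.81 = 9.190 kN/m³.
Effective vertical stress at 9.5 m: σ'_v = 15.0×2.8 + 9.190×6.70 = 103.6 kPa.
σ'_h = K_a σ'_v = 0.3320 × 103.6 = 34.39 kPa; u = γ_w × 6.70 = 65.73 kPa.
Total σ_h = 34.39 + 65.73 = 100.1 kPa.

100 kPa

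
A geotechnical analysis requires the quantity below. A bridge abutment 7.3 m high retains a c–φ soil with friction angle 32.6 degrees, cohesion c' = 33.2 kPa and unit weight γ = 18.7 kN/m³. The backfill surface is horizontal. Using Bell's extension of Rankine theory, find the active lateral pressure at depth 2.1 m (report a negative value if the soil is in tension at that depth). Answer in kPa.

K_a = (1 − sin φ)/(1 + sin φ) = 0.2997.
σ_a = K_a γ z − 2c√K_a = 0.2997×18.7×2.1 − 2×33.2×0.5475 = -24.58 kPa.

-24.6 kPa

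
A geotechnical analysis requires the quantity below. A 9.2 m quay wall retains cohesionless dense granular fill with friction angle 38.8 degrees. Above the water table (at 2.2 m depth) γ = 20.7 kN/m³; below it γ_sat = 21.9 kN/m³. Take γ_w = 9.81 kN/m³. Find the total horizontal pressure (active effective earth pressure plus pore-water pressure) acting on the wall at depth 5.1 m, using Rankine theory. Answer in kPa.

47.0 kPa

K_a = (1 − sin φ)/(1 + sin φ) = 0.2296.
γ' = 21.9 − 9.81 = 12.09 kN/m³.
Effective vertical stress at 5.1 m: σ'_v = 20.7×2.2 + 12.09×2.90 = 80.60 kPa.
σ'_h = K_a σ'_v = 0.2296 × 80.60 = 18.50 kPa; u = γ_w × 2.90 = 28.45 kPa.
Total σ_h = 18.50 + 28.45 = 46.95 kPa.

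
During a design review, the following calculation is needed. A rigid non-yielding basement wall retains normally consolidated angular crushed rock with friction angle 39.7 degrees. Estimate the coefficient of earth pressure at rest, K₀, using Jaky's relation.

0.361

K₀ = 1 − sin φ' = 1 − sin 39.7° = 0.3612.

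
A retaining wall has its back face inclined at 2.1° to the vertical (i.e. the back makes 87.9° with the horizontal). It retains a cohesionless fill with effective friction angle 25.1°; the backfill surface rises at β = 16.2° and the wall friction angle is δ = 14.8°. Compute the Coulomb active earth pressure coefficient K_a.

0.504

K_a = sin²(α+φ) / [sin²α · sin(α−δ) · (1 + √{sin(φ+δ)sin(φ−β) / (sin(α−δ)sin(α+β))})²].
With α = 87.9°, φ = 25.1°, δ = 14.8°, β = 16.2°: K_a = 0.5036.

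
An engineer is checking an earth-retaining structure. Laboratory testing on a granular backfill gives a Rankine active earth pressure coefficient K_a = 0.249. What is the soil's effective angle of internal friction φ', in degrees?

K_a = tan²(45° − φ/2) ⇒ 45° − φ/2 = arctan(√0.249) = 26.52°.
φ = 2(45° − 26.52°) = 36.96°.

37.0°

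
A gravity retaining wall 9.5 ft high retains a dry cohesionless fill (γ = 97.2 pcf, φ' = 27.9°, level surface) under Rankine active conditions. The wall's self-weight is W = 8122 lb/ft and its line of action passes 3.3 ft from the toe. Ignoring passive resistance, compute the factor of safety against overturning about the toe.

5.32

K_a = tan²(45° − 27.9°/2) = 0.3625.
P_a = ½K_aγH² = 0.5×0.3625×97.2×9.5² = 1590 lb/ft, acting at H/3 = 3.167 ft above the base.
Overturning moment M_o = P_a × H/3 = 1590 × 3.167 = 5034.
Resisting moment M_r = W × 3.3 = 8122 × 3.3 = 26800.
FS_overturning = M_r/M_o = 26800/5034 = 5.324.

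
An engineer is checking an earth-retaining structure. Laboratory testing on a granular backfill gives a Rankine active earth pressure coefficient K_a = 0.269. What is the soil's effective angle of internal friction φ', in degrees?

35.2°

K_a = tan²(45° − φ/2) ⇒ 45° − φ/2 = arctan(√0.269) = 27.41°.
φ = 2(45° − 27.41°) = 35.17°.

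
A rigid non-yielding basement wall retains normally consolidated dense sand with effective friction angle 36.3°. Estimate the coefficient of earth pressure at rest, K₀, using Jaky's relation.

K₀ = 1 − sin φ' = 1 − sin 36.3° = 0.4080.

0.408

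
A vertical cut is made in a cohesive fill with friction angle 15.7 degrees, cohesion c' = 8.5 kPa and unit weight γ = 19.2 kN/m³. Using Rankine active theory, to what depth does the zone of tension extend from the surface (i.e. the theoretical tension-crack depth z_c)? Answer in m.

1.17 m

K_a = tan²(45° − 15.7°/2) = 0.5741; √K_a = 0.7577.
The active pressure is zero where K_a γ z = 2c√K_a, so z_c = 2c/(γ√K_a) = 2×8.5/(19.2×0.7577) = 1.169 m.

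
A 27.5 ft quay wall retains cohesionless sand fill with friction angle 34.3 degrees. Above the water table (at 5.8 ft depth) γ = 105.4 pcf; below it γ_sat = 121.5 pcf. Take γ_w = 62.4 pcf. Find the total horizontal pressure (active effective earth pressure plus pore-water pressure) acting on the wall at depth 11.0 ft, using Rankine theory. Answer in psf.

581 psf

K_a = (1 − sin φ)/(1 + sin φ) = 0.2792.
γ' = 121.5 − 62.4 = 59.10 pcf.
Effective vertical stress at 11.0 ft: σ'_v = 105.4×5.8 + 59.10×5.20 = 918.6 psf.
σ'_h = K_a σ'_v = 0.2792 × 918.6 = 256.4 psf; u = γ_w × 5.20 = 324.5 psf.
Total σ_h = 256.4 + 324.5 = 580.9 psf.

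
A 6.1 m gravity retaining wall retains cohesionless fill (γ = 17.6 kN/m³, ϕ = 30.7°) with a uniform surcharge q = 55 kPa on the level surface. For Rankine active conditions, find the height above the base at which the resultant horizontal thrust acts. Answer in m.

2.55 m

K_a = 0.3240.
Triangular part P₁ = ½K_aγH² = 106.1 at H/3 = 2.033 m; rectangular part P₂ = K_a q H = 108.7 at H/2 = 3.050 m.
ȳ = (P₁·2.033 + P₂·3.050)/(P₁+P₂) = 2.548 m.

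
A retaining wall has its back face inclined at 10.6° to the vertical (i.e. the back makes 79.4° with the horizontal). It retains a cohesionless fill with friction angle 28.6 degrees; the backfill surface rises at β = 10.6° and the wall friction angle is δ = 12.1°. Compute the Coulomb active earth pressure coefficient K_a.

K_a = sin²(α+φ) / [sin²α · sin(α−δ) · (1 + √{sin(φ+δ)sin(φ−β) / (sin(α−δ)sin(α+β))})²].
With α = 79.4°, φ = 28.6°, δ = 12.1°, β = 10.6°: K_a = 0.4713.

0.471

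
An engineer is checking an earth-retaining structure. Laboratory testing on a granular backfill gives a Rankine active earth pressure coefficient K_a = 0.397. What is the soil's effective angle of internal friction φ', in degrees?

K_a = tan²(45° − φ/2) ⇒ 45° − φ/2 = arctan(√0.397) = 32.21°.
φ = 2(45° − 32.21°) = 25.57°.

25.6°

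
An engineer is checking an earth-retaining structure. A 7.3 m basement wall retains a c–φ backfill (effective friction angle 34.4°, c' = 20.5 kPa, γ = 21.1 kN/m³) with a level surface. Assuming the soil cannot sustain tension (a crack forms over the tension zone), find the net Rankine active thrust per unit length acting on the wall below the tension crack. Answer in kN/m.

K_a = 0.2780; √K_a = 0.5272.
Tension-crack depth z_c = 2c/(γ√K_a) = 2×20.5/(21.1×0.5272) = 3.685 m.
σ_a at base = K_a γ H − 2c√K_a = 0.2780×21.1×7.3 − 2×20.5×0.5272 = 21.20 kPa.
P_a = ½ × 21.20 × (H − z_c) = 0.5×21.20×3.615 = 38.32 kN/m.

38.3 kN/m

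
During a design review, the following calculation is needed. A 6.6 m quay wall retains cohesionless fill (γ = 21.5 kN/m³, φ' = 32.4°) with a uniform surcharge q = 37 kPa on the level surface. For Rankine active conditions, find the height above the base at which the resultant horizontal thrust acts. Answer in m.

2.58 m

K_a = 0.3022.
Triangular part P₁ = ½K_aγH² = 141.5 at H/3 = 2.200 m; rectangular part P₂ = K_a q H = 73.80 at H/2 = 3.300 m.
ȳ = (P₁·2.200 + P₂·3.300)/(P₁+P₂) = 2.577 m.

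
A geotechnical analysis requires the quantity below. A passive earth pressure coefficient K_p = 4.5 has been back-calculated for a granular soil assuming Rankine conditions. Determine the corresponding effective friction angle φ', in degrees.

K_p = (1+sin φ)/(1−sin φ) ⇒ sin φ = (K_p − 1)/(K_p + 1) = 0.6364.
φ = arcsin(0.6364) = 39.52°.

39.5°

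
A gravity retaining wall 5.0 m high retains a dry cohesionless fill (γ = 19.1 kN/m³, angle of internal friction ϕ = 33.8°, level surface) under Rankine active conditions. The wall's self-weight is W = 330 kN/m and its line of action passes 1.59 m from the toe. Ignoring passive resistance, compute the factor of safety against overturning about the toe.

K_a = tan²(45° − 33.8°/2) = 0.2851.
P_a = ½K_aγH² = 0.5×0.2851×19.1×5.0² = 68.07 kN/m, acting at H/3 = 1.667 m above the base.
Overturning moment M_o = P_a × H/3 = 68.07 × 1.667 = 113.4.
Resisting moment M_r = W × 1.59 = 330 × 1.59 = 524.7.
FS_overturning = M_r/M_o = 524.7/113.4 = 4.625.

4.63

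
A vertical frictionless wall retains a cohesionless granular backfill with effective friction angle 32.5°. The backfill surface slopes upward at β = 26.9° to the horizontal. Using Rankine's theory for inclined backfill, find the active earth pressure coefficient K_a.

0.454

K_a = cos β · (cos β − √(cos²β − cos²φ)) / (cos β + √(cos²β − cos²φ)).
cos β = 0.8918, cos φ = 0.8434, √(cos²β − cos²φ) = 0.2898.
K_a = 0.8918 × (0.8918 − 0.2898)/(0.8918 + 0.2898) = 0.4543.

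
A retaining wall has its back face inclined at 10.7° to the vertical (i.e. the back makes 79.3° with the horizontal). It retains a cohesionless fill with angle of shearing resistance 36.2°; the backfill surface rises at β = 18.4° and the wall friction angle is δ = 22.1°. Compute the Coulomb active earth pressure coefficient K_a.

0.413

K_a = sin²(α+φ) / [sin²α · sin(α−δ) · (1 + √{sin(φ+δ)sin(φ−β) / (sin(α−δ)sin(α+β))})²].
With α = 79.3°, φ = 36.2°, δ = 22.1°, β = 18.4°: K_a = 0.4131.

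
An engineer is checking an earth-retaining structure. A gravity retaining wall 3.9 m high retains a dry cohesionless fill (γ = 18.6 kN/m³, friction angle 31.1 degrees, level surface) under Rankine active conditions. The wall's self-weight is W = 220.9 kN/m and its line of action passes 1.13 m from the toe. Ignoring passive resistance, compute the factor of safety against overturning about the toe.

4.26

K_a = tan²(45° − 31.1°/2) = 0.3188.
P_a = ½K_aγH² = 0.5×0.3188×18.6×3.9² = 45.09 kN/m, acting at H/3 = 1.300 m above the base.
Overturning moment M_o = P_a × H/3 = 45.09 × 1.300 = 58.62.
Resisting moment M_r = W × 1.13 = 220.9 × 1.13 = 249.6.
FS_overturning = M_r/M_o = 249.6/58.62 = 4.258.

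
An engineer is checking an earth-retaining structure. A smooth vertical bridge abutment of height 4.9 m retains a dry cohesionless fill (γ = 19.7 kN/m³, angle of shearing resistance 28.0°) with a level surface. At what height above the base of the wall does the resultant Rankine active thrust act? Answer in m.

K_a = 0.3610.
The pressure distribution is triangular, so the resultant acts at H/3 above the base = 4.9/3 = 1.633 m.

1.63 m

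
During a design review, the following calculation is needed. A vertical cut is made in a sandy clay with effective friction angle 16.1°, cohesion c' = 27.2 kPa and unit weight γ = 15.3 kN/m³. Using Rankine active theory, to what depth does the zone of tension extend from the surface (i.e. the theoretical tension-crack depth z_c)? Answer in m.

K_a = tan²(45° − 16.1°/2) = 0.5658; √K_a = 0.7522.
The active pressure is zero where K_a γ z = 2c√K_a, so z_c = 2c/(γ√K_a) = 2×27.2/(15.3×0.7522) = 4.727 m.

4.73 m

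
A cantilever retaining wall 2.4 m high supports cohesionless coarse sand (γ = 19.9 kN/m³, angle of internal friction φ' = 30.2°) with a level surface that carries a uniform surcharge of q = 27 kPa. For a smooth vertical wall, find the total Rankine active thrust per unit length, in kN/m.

40.4 kN/m

K_a = tan²(45° − φ/2) = 0.3307.
Soil triangle: ½ K_a γ H² = 0.5×0.3307×19.9×2.4² = 18.95 kN/m.
Surcharge rectangle: K_a q H = 0.3307×27×2.4 = 21.43 kN/m.
Total = 18.95 + 21.43 = 40.38 kN/m.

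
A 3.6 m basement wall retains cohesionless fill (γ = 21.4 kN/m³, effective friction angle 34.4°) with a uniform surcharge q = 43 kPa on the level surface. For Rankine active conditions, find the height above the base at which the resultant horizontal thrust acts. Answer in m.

1.52 m

K_a = 0.2780.
Triangular part P₁ = ½K_aγH² = 38.55 at H/3 = 1.200 m; rectangular part P₂ = K_a q H = 43.03 at H/2 = 1.800 m.
ȳ = (P₁·1.200 + P₂·1.800)/(P₁+P₂) = 1.516 m.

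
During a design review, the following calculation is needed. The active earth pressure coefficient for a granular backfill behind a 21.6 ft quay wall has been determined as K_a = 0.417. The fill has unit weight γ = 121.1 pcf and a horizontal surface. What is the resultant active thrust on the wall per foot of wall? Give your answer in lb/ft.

P = ½ K_a γ H² = 0.5 × 0.417 × 121.1 × 21.6² = 11780 lb/ft.

11800 lb/ft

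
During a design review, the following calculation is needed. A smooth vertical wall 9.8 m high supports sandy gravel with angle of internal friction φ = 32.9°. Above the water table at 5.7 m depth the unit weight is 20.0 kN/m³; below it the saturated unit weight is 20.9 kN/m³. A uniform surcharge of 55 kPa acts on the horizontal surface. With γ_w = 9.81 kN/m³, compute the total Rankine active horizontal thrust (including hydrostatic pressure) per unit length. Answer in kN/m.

504 kN/m

K_a = tan²(45° − φ/2) = 0.2960.
γ' = 20.9 − 9.81 = 11.09 kN/m³. h₂ = H − d_w = 4.1 m.
σ'_h: at surface K_a·q = 16.28; at WT K_a(q+γd_w) = 50.03; at base K_a(q+γd_w+γ'h₂) = 63.49 kPa.
P₁ = ½(16.28+50.03)×5.7 = 189.0; P₂ = ½(50.03+63.49)×4.1 = 232.7; P_w = ½γ_w h₂² = 82.45.
Total = 189.0+232.7+82.45 = 504.2 kN/m.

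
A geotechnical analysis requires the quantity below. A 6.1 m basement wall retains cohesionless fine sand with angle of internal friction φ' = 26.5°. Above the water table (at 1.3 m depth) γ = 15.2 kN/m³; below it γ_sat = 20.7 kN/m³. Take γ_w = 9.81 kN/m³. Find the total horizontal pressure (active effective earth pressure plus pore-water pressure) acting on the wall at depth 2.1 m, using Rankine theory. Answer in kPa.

18.8 kPa

K_a = (1 − sin φ)/(1 + sin φ) = 0.3829.
γ' = 20.7 − 9.81 = 10.89 kN/m³.
Effective vertical stress at 2.1 m: σ'_v = 15.2×1.3 + 10.89×0.800 = 28.47 kPa.
σ'_h = K_a σ'_v = 0.3829 × 28.47 = 10.90 kPa; u = γ_w × 0.800 = 7.848 kPa.
Total σ_h = 10.90 + 7.848 = 18.75 kPa.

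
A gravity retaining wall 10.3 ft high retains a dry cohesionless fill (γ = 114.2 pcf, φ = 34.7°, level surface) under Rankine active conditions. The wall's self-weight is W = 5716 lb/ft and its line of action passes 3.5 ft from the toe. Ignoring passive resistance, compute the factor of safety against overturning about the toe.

K_a = tan²(45° − 34.7°/2) = 0.2745.
P_a = ½K_aγH² = 0.5×0.2745×114.2×10.3² = 1663 lb/ft, acting at H/3 = 3.433 ft above the base.
Overturning moment M_o = P_a × H/3 = 1663 × 3.433 = 5708.
Resisting moment M_r = W × 3.5 = 5716 × 3.5 = 20010.
FS_overturning = M_r/M_o = 20010/5708 = 3.505.

3.50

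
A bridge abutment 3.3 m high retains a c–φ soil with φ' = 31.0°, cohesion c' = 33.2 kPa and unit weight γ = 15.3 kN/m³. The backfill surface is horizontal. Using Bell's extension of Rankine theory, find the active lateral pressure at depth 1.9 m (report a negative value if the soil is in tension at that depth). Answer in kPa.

K_a = (1 − sin φ)/(1 + sin φ) = 0.3201.
σ_a = K_a γ z − 2c√K_a = 0.3201×15.3×1.9 − 2×33.2×0.5658 = -28.26 kPa.

-28.3 kPa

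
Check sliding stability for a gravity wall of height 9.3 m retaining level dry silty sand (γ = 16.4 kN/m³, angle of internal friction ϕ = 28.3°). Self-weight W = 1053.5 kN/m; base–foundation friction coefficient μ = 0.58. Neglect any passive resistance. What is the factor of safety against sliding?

K_a = tan²(45° − 28.3°/2) = 0.3568.
P_a = ½K_aγH² = 0.5×0.3568×16.4×9.3² = 253.0 kN/m, acting at H/3 = 3.100 m above the base.
FS_sliding = μW / P_a = 0.58×1053.5 / 253.0 = 2.415.

2.41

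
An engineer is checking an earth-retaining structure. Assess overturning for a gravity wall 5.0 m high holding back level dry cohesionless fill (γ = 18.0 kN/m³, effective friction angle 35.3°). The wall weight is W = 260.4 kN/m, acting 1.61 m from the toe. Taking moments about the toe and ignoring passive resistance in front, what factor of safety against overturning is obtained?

4.18

K_a = tan²(45° − 35.3°/2) = 0.2675.
P_a = ½K_aγH² = 0.5×0.2675×18.0×5.0² = 60.20 kN/m, acting at H/3 = 1.667 m above the base.
Overturning moment M_o = P_a × H/3 = 60.20 × 1.667 = 100.3.
Resisting moment M_r = W × 1.61 = 260.4 × 1.61 = 419.2.
FS_overturning = M_r/M_o = 419.2/100.3 = 4.179.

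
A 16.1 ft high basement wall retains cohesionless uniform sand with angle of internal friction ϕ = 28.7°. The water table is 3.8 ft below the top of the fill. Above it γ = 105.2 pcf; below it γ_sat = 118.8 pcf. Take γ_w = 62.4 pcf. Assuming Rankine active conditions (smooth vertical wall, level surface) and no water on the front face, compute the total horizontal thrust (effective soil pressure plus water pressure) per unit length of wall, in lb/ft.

8210 lb/ft

K_a = tan²(45° − φ/2) = 0.3511.
γ' = 118.8 − 62.4 = 56.40 pcf. Depth below WT = 12.3 ft.
σ'_h at WT = K_a γ d_w = 140.4 psf; at base = 140.4 + K_a γ' × 12.3 = 384.0 psf.
P₁ (0–3.8 ft) = ½×140.4×3.8 = 266.7. P₂ (3.8–16.1 ft) = ½(140.4+384.0)×12.3 = 3225.
P_w = ½ γ_w h₂² = 0.5×62.4×12.3² = 4720. Total = 266.7+3225+4720 = 8212 lb/ft.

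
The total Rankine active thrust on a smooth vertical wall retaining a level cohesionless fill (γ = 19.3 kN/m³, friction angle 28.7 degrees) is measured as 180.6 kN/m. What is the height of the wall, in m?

K_a = 0.3511. P_a = ½ K_a γ H² ⇒ H = √(2P_a/(K_a γ)).
H = √(2×180.6/(0.3511×19.3)) = 7.300 m.

7.30 m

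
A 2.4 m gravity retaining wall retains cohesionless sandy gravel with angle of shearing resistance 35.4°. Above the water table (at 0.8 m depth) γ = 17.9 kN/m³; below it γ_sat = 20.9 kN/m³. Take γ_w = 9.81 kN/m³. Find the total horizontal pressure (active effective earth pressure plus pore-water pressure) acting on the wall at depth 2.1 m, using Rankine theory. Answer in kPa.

20.4 kPa

K_a = (1 − sin φ)/(1 + sin φ) = 0.2664.
γ' = 20.9 − 9.81 = 11.09 kN/m³.
Effective vertical stress at 2.1 m: σ'_v = 17.9×0.8 + 11.09×1.30 = 28.74 kPa.
σ'_h = K_a σ'_v = 0.2664 × 28.74 = 7.656 kPa; u = γ_w × 1.30 = 12.75 kPa.
Total σ_h = 7.656 + 12.75 = 20.41 kPa.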